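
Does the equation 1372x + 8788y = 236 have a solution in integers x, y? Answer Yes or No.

Yes

gcd(1372, 8788): 8788 = 6·1372 + 556; 1372 = 2·556 + 260; 556 = 2·260 + 36; 260 = 7·36 + 8; 36 = 4·8 + 4; 8 = 2·4 + 0 → 4
4 divides 236, so a solution exists.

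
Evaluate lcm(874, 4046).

874 = 2 · 19 · 23; 4046 = 2 · 7 · 17²
max exponents: 2 · 7 · 17² · 19 · 23 = 1768102

1768102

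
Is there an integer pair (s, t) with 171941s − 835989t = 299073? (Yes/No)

No

gcd(171941, 835989): 835989 = 4·171941 + 148225; 171941 = 1·148225 + 23716; 148225 = 6·23716 + 5929; 23716 = 4·5929 + 0 → 5929
5929 does not divide 299073, so a solution does not exist.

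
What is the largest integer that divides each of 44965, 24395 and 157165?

gcd(44965, 24395): 44965 = 1·24395 + 20570; 24395 = 1·20570 + 3825; 20570 = 5·3825 + 1445; 3825 = 2·1445 + 935; 1445 = 1·935 + 510; 935 = 1·510 + 425; 510 = 1·425 + 85; 425 = 5·85 + 0 → 85
gcd(85, 157165): 157165 = 1849·85 + 0 → 85

85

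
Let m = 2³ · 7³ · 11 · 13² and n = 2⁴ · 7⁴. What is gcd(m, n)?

min exponent per shared prime: 2³ · 7³ = 2744

2744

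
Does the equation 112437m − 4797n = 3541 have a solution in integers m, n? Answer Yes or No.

No

gcd(112437, 4797): 112437 = 23·4797 + 2106; 4797 = 2·2106 + 585; 2106 = 3·585 + 351; 585 = 1·351 + 234; 351 = 1·234 + 117; 234 = 2·117 + 0 → 117
117 does not divide 3541, so a solution does not exist.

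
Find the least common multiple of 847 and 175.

847 = 7 · 11²; 175 = 5² · 7
max exponents: 5² · 7 · 11² = 21175

21175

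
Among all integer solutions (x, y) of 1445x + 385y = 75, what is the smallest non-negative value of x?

Euclid: 1445 = 3·385 + 290; 385 = 1·290 + 95; 290 = 3·95 + 5; 95 = 19·5 + 0 → gcd = 5; 75 = 5·15.
Back-substitution yields 1445·(4) + 385·(-15) = 5, so one solution is x = 4·15 = 60, y = -15·15 = -225.
Solutions in x differ by 385/5 = 77; the one in [0, 77) is 60 mod 77 = 60.

60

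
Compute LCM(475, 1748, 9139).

21019700

475 = 5² · 19; 1748 = 2² · 19 · 23; 9139 = 13 · 19 · 37
lcm takes max exponent of each prime: 2² · 5² · 13 · 19 · 23 · 37 = 21019700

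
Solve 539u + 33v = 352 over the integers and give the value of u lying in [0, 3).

Reduce mod 33: 539u ≡ 352 (mod 33). With g = gcd(539, 33) = 11 dividing 352, divide through: 49u ≡ 32 (mod 3).
Since gcd(49, 3) = 1, u ≡ 32·(49)⁻¹ ≡ 2 (mod 3). Smallest non-negative: 2.

2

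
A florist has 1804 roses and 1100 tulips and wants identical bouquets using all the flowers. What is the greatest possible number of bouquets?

44

1804 = 2² · 11 · 41
1100 = 2² · 5² · 11
Common: 2² · 11 = 44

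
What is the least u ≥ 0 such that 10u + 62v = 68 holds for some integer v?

13

Euclid: 62 = 6·10 + 2; 10 = 5·2 + 0 → gcd = 2; 68 = 2·34.
Back-substitution yields 10·(-6) + 62·(1) = 2, so one solution is u = -6·34 = -204, v = 1·34 = 34.
Solutions in u differ by 62/2 = 31; the one in [0, 31) is -204 mod 31 = 13.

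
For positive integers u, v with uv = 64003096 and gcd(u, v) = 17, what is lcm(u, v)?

gcd·lcm = product, so lcm = 64003096/17 = 3764888.

3764888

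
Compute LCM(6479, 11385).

6705765

6479 = 11 · 19 · 31; 11385 = 3² · 5 · 11 · 23
max exponents: 3² · 5 · 11 · 19 · 23 · 31 = 6705765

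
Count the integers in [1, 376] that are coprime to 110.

136

Prime factors of 110: 2, 5, 11. Count integers ≤ 376 divisible by none of them.
By inclusion–exclusion: 376 − ⌊376/2⌋ − ⌊376/5⌋ − ⌊376/11⌋ + ⌊376/10⌋ + ⌊376/22⌋ + ⌊376/55⌋ − ⌊376/110⌋ = 136.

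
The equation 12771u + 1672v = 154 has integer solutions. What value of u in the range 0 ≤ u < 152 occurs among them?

Reduce mod 1672: 12771u ≡ 154 (mod 1672). With g = gcd(12771, 1672) = 11 dividing 154, divide through: 1161u ≡ 14 (mod 152).
Since gcd(1161, 152) = 1, u ≡ 14·(1161)⁻¹ ≡ 102 (mod 152). Smallest non-negative: 102.

102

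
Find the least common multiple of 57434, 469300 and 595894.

lcm(57434, 469300) = 57434·469300/gcd = 26953776200/26 = 1036683700
lcm(1036683700, 595894) = 1036683700·595894/gcd = 617753596727800/26 = 23759753720300

23759753720300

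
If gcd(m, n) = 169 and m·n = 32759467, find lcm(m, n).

For any two positive integers, gcd × lcm equals their product. Hence lcm = 32759467 / 169 = 193843.

193843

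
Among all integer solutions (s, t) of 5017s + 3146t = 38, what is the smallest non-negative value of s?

3030

Euclid: 5017 = 1·3146 + 1871; 3146 = 1·1871 + 1275; 1871 = 1·1275 + 596; 1275 = 2·596 + 83; 596 = 7·83 + 15; 83 = 5·15 + 8; 15 = 1·8 + 7; 8 = 1·7 + 1; 7 = 7·1 + 0 → gcd = 1; 38 = 1·38.
Back-substitution yields 5017·(-417) + 3146·(665) = 1, so one solution is s = -417·38 = -15846, t = 665·38 = 25270.
Solutions in s differ by 3146/1 = 3146; the one in [0, 3146) is -15846 mod 3146 = 3030.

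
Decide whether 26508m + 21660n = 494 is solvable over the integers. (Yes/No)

No

gcd(26508, 21660): 26508 = 1·21660 + 4848; 21660 = 4·4848 + 2268; 4848 = 2·2268 + 312; 2268 = 7·312 + 84; 312 = 3·84 + 60; 84 = 1·60 + 24; 60 = 2·24 + 12; 24 = 2·12 + 0 → 12
12 does not divide 494, so a solution does not exist.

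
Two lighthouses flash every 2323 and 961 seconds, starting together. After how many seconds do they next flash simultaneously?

2232403

gcd first: 2323 = 2·961 + 401; 961 = 2·401 + 159; 401 = 2·159 + 83; 159 = 1·83 + 76; 83 = 1·76 + 7; 76 = 10·7 + 6; 7 = 1·6 + 1; 6 = 6·1 + 0 → gcd = 1
lcm = 2323·961/gcd = 2232403/1 = 2232403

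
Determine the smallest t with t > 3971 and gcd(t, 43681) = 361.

4332

43681 = 361·121. Any t with gcd(t, 43681) = 361 is a multiple of 361, say 361s, with s coprime to 121.
Need s > 3971/361, so s ≥ 12. First s ≥ 12 with gcd(s, 121) = 1 is s = 12. Thus t = 361·12 = 4332.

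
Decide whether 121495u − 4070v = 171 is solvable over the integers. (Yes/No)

No

gcd(121495, 4070): 121495 = 29·4070 + 3465; 4070 = 1·3465 + 605; 3465 = 5·605 + 440; 605 = 1·440 + 165; 440 = 2·165 + 110; 165 = 1·110 + 55; 110 = 2·55 + 0 → 55
55 does not divide 171, so a solution does not exist.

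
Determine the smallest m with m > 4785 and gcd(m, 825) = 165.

5115

825 = 165·5. Any m with gcd(m, 825) = 165 is a multiple of 165, say 165s, with s coprime to 5.
Need s > 4785/165, so s ≥ 30. First s ≥ 30 with gcd(s, 5) = 1 is s = 31. Thus m = 165·31 = 5115.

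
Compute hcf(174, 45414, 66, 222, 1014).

6

gcd(174, 45414): 45414 = 261·174 + 0 → 174
gcd(174, 66): 174 = 2·66 + 42; 66 = 1·42 + 24; 42 = 1·24 + 18; 24 = 1·18 + 6; 18 = 3·6 + 0 → 6
gcd(6, 222): 222 = 37·6 + 0 → 6
gcd(6, 1014): 1014 = 169·6 + 0 → 6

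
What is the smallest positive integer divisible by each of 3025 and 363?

9075

3025 = 5² · 11²; 363 = 3 · 11²
max exponents: 3 · 5² · 11² = 9075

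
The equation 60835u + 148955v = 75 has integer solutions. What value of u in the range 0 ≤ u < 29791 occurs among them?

21422

Euclid: 148955 = 2·60835 + 27285; 60835 = 2·27285 + 6265; 27285 = 4·6265 + 2225; 6265 = 2·2225 + 1815; 2225 = 1·1815 + 410; 1815 = 4·410 + 175; 410 = 2·175 + 60; 175 = 2·60 + 55; 60 = 1·55 + 5; 55 = 11·5 + 0 → gcd = 5; 75 = 5·15.
Back-substitution yields 60835·(-2544) + 148955·(1039) = 5, so one solution is u = -2544·15 = -38160, v = 1039·15 = 15585.
Solutions in u differ by 148955/5 = 29791; the one in [0, 29791) is -38160 mod 29791 = 21422.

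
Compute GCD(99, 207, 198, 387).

9

99 = 3² · 11; 207 = 3² · 23; 198 = 2 · 3² · 11; 387 = 3² · 43
gcd takes min exponent of each prime: 3² = 9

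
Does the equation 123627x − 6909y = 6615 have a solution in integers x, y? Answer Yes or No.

Yes

By Bézout, 123627x − 6909y = 6615 has integer solutions iff gcd(123627, 6909) | 6615.
Euclid: 123627 = 17·6909 + 6174; 6909 = 1·6174 + 735; 6174 = 8·735 + 294; 735 = 2·294 + 147; 294 = 2·147 + 0. gcd = 147; 6615 mod 147 = 0. Yes.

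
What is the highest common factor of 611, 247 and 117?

611 = 13 · 47; 247 = 13 · 19; 117 = 3² · 13
gcd takes min exponent of each prime: 13 = 13

13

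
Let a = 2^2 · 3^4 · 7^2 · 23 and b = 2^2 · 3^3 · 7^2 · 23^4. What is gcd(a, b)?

min exponent per shared prime: 2^2 · 3^3 · 7^2 · 23 = 121716

121716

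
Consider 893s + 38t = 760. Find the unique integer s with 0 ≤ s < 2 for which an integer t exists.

0

Euclid: 893 = 23·38 + 19; 38 = 2·19 + 0 → gcd = 19; 760 = 19·40.
Back-substitution yields 893·(1) + 38·(-23) = 19, so one solution is s = 1·40 = 40, t = -23·40 = -920.
Solutions in s differ by 38/19 = 2; the one in [0, 2) is 40 mod 2 = 0.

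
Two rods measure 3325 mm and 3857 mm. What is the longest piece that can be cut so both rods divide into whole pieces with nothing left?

133

Euclid: 3857 = 1·3325 + 532; 3325 = 6·532 + 133; 532 = 4·133 + 0. Last nonzero remainder: 133.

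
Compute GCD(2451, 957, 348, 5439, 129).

3

gcd(2451, 957): 2451 = 2·957 + 537; 957 = 1·537 + 420; 537 = 1·420 + 117; 420 = 3·117 + 69; 117 = 1·69 + 48; 69 = 1·48 + 21; 48 = 2·21 + 6; 21 = 3·6 + 3; 6 = 2·3 + 0 → 3
gcd(3, 348): 348 = 116·3 + 0 → 3
gcd(3, 5439): 5439 = 1813·3 + 0 → 3
gcd(3, 129): 129 = 43·3 + 0 → 3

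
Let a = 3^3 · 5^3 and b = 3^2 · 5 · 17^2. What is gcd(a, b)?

min exponent per shared prime: 3^2 · 5 = 45

45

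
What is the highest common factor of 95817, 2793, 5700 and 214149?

gcd(95817, 2793): 95817 = 34·2793 + 855; 2793 = 3·855 + 228; 855 = 3·228 + 171; 228 = 1·171 + 57; 171 = 3·57 + 0 → 57
gcd(57, 5700): 5700 = 100·57 + 0 → 57
gcd(57, 214149): 214149 = 3757·57 + 0 → 57

57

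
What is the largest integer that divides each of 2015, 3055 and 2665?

gcd(2015, 3055): 3055 = 1·2015 + 1040; 2015 = 1·1040 + 975; 1040 = 1·975 + 65; 975 = 15·65 + 0 → 65
gcd(65, 2665): 2665 = 41·65 + 0 → 65

65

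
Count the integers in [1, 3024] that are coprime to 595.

595 = 5·7·17. Inclusion–exclusion on these primes:
3024 − ⌊3024/5⌋ − ⌊3024/7⌋ − ⌊3024/17⌋ + ⌊3024/35⌋ + ⌊3024/85⌋ + ⌊3024/119⌋ − ⌊3024/595⌋ = 1952

1952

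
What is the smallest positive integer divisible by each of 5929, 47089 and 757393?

lcm(5929, 47089) = 5929·47089/gcd = 279190681/49 = 5697769
lcm(5697769, 757393) = 5697769·757393/gcd = 4315450356217/49 = 88070415433

88070415433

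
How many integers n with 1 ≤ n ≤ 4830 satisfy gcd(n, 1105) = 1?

3356

1105 = 5·13·17. Inclusion–exclusion on these primes:
4830 − ⌊4830/5⌋ − ⌊4830/13⌋ − ⌊4830/17⌋ + ⌊4830/65⌋ + ⌊4830/85⌋ + ⌊4830/221⌋ − ⌊4830/1105⌋ = 3356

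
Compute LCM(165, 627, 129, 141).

6335835

165 = 3 · 5 · 11; 627 = 3 · 11 · 19; 129 = 3 · 43; 141 = 3 · 47
lcm takes max exponent of each prime: 3 · 5 · 11 · 19 · 43 · 47 = 6335835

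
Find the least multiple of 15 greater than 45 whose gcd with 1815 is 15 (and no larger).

Multiples of 15 above 45: 15·4, 15·5, … . Need the cofactor coprime to 1815/15 = 121.
Checking s = 4, 5, … the first with gcd(s, 121) = 1 is s = 4, giving 60.

60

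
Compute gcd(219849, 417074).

7

219849 = 3 · 7 · 19² · 29
417074 = 2 · 7 · 31³
Common: 7 = 7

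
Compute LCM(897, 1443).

33189

gcd first: 1443 = 1·897 + 546; 897 = 1·546 + 351; 546 = 1·351 + 195; 351 = 1·195 + 156; 195 = 1·156 + 39; 156 = 4·39 + 0 → gcd = 39
lcm = 897·1443/gcd = 1294371/39 = 33189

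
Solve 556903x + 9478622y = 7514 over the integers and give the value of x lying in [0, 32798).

gcd(556903, 9478622) = 289 (Euclid: 9478622 = 17·556903 + 11271; 556903 = 49·11271 + 4624; 11271 = 2·4624 + 2023; 4624 = 2·2023 + 578; 2023 = 3·578 + 289; 578 = 2·289 + 0), and 289 | 7514.
Extended Euclid: 556903·(-14297) + 9478622·(840) = 289. Scale by 26: x₀ = -371722.
General solution x = x₀ + 32798t; reducing mod 32798 gives x = 21854 (and y = -1284).

21854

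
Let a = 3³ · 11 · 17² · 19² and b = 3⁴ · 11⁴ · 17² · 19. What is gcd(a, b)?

1630827

min exponent per shared prime: 3³ · 11 · 17² · 19 = 1630827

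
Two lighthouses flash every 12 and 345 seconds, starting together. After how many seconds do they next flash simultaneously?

1380

12 = 2² · 3; 345 = 3 · 5 · 23
max exponents: 2² · 3 · 5 · 23 = 1380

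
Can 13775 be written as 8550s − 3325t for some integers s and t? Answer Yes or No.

By Bézout, 8550s − 3325t = 13775 has integer solutions iff gcd(8550, 3325) | 13775.
Euclid: 8550 = 2·3325 + 1900; 3325 = 1·1900 + 1425; 1900 = 1·1425 + 475; 1425 = 3·475 + 0. gcd = 475; 13775 mod 475 = 0. Yes.

Yes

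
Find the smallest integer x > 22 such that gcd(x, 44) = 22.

66

44 = 22·2. Any x with gcd(x, 44) = 22 is a multiple of 22, say 22s, with s coprime to 2.
Need s > 22/22, so s ≥ 2. First s ≥ 2 with gcd(s, 2) = 1 is s = 3. Thus x = 22·3 = 66.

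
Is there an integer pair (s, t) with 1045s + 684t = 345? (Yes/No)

gcd(1045, 684): 1045 = 1·684 + 361; 684 = 1·361 + 323; 361 = 1·323 + 38; 323 = 8·38 + 19; 38 = 2·19 + 0 → 19
19 does not divide 345, so a solution does not exist.

No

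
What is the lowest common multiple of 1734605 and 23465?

22549865

1734605 = 5 · 19² · 31²; 23465 = 5 · 13 · 19²
max exponents: 5 · 13 · 19² · 31² = 22549865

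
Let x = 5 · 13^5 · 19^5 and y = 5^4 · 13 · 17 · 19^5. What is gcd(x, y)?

min exponent per shared prime: 5 · 13 · 19^5 = 160946435

160946435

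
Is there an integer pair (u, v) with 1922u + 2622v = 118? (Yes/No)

By Bézout, 1922u + 2622v = 118 has integer solutions iff gcd(1922, 2622) | 118.
Euclid: 2622 = 1·1922 + 700; 1922 = 2·700 + 522; 700 = 1·522 + 178; 522 = 2·178 + 166; 178 = 1·166 + 12; 166 = 13·12 + 10; 12 = 1·10 + 2; 10 = 5·2 + 0. gcd = 2; 118 mod 2 = 0. Yes.

Yes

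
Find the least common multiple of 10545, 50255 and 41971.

12322475745

10545 = 3 · 5 · 19 · 37; 50255 = 5 · 19 · 23²; 41971 = 19 · 47²
lcm takes max exponent of each prime: 3 · 5 · 19 · 23² · 37 · 47² = 12322475745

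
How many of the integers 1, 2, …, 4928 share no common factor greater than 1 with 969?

969 = 3·17·19. Inclusion–exclusion on these primes:
4928 − ⌊4928/3⌋ − ⌊4928/17⌋ − ⌊4928/19⌋ + ⌊4928/51⌋ + ⌊4928/57⌋ + ⌊4928/323⌋ − ⌊4928/969⌋ = 2930

2930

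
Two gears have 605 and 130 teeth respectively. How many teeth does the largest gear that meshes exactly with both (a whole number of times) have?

5

Euclid: 605 = 4·130 + 85; 130 = 1·85 + 45; 85 = 1·45 + 40; 45 = 1·40 + 5; 40 = 8·5 + 0. Last nonzero remainder: 5.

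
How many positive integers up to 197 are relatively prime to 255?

Prime factors of 255: 3, 5, 17. Count integers ≤ 197 divisible by none of them.
By inclusion–exclusion: 197 − ⌊197/3⌋ − ⌊197/5⌋ − ⌊197/17⌋ + ⌊197/15⌋ + ⌊197/51⌋ + ⌊197/85⌋ − ⌊197/255⌋ = 100.

100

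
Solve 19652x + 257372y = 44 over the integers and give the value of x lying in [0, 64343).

11538

Reduce mod 257372: 19652x ≡ 44 (mod 257372). With g = gcd(19652, 257372) = 4 dividing 44, divide through: 4913x ≡ 11 (mod 64343).
Since gcd(4913, 64343) = 1, x ≡ 11·(4913)⁻¹ ≡ 11538 (mod 64343). Smallest non-negative: 11538.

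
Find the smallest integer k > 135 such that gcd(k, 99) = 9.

99 = 9·11. Any k with gcd(k, 99) = 9 is a multiple of 9, say 9s, with s coprime to 11.
Need s > 135/9, so s ≥ 16. First s ≥ 16 with gcd(s, 11) = 1 is s = 16. Thus k = 9·16 = 144.

144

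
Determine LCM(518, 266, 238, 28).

lcm(518, 266) = 518·266/gcd = 137788/14 = 9842
lcm(9842, 238) = 9842·238/gcd = 2342396/14 = 167314
lcm(167314, 28) = 167314·28/gcd = 4684792/14 = 334628

334628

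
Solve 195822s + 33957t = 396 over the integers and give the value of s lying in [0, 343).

120

Euclid: 195822 = 5·33957 + 26037; 33957 = 1·26037 + 7920; 26037 = 3·7920 + 2277; 7920 = 3·2277 + 1089; 2277 = 2·1089 + 99; 1089 = 11·99 + 0 → gcd = 99; 396 = 99·4.
Back-substitution yields 195822·(30) + 33957·(-173) = 99, so one solution is s = 30·4 = 120, t = -173·4 = -692.
Solutions in s differ by 33957/99 = 343; the one in [0, 343) is 120 mod 343 = 120.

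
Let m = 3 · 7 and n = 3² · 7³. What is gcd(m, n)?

min exponent per shared prime: 3 · 7 = 21

21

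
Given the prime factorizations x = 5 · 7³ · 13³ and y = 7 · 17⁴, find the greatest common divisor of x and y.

7

min exponent per shared prime: 7 = 7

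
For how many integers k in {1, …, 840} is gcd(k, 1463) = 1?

1463 = 7·11·19. Inclusion–exclusion on these primes:
840 − ⌊840/7⌋ − ⌊840/11⌋ − ⌊840/19⌋ + ⌊840/77⌋ + ⌊840/133⌋ + ⌊840/209⌋ − ⌊840/1463⌋ = 620

620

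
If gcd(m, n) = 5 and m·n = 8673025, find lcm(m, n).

gcd·lcm = product, so lcm = 8673025/5 = 1734605.

1734605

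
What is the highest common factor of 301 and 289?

1

301 = 7 · 43
289 = 17²
Common: 1 = 1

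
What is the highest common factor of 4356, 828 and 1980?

36

gcd(4356, 828): 4356 = 5·828 + 216; 828 = 3·216 + 180; 216 = 1·180 + 36; 180 = 5·36 + 0 → 36
gcd(36, 1980): 1980 = 55·36 + 0 → 36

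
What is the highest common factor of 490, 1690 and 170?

10

gcd(490, 1690): 1690 = 3·490 + 220; 490 = 2·220 + 50; 220 = 4·50 + 20; 50 = 2·20 + 10; 20 = 2·10 + 0 → 10
gcd(10, 170): 170 = 17·10 + 0 → 10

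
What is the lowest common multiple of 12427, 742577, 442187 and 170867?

393113529369187

lcm(12427, 742577) = 12427·742577/gcd = 9228004379/17 = 542823787
lcm(542823787, 442187) = 542823787·442187/gcd = 240029621902169/323 = 743125764403
lcm(743125764403, 170867) = 743125764403·170867/gcd = 126975669986247401/323 = 393113529369187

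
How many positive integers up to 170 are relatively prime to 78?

Prime factors of 78: 2, 3, 13. Count integers ≤ 170 divisible by none of them.
By inclusion–exclusion: 170 − ⌊170/2⌋ − ⌊170/3⌋ − ⌊170/13⌋ + ⌊170/6⌋ + ⌊170/26⌋ + ⌊170/39⌋ − ⌊170/78⌋ = 52.

52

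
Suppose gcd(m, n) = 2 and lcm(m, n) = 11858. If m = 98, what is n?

242

Using mn = gcd(m,n)·lcm(m,n) = 2·11858 = 23716, we get n = 23716/98 = 242.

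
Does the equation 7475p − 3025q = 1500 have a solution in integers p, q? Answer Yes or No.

Yes

gcd(7475, 3025): 7475 = 2·3025 + 1425; 3025 = 2·1425 + 175; 1425 = 8·175 + 25; 175 = 7·25 + 0 → 25
25 divides 1500, so a solution exists.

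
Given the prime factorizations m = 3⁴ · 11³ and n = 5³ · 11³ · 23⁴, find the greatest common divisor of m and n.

min exponent per shared prime: 11³ = 1331

1331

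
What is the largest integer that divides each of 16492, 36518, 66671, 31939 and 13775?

gcd(16492, 36518): 36518 = 2·16492 + 3534; 16492 = 4·3534 + 2356; 3534 = 1·2356 + 1178; 2356 = 2·1178 + 0 → 1178
gcd(1178, 66671): 66671 = 56·1178 + 703; 1178 = 1·703 + 475; 703 = 1·475 + 228; 475 = 2·228 + 19; 228 = 12·19 + 0 → 19
gcd(19, 31939): 31939 = 1681·19 + 0 → 19
gcd(19, 13775): 13775 = 725·19 + 0 → 19

19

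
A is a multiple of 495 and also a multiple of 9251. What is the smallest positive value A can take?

416295

gcd first: 9251 = 18·495 + 341; 495 = 1·341 + 154; 341 = 2·154 + 33; 154 = 4·33 + 22; 33 = 1·22 + 11; 22 = 2·11 + 0 → gcd = 11
lcm = 495·9251/gcd = 4579245/11 = 416295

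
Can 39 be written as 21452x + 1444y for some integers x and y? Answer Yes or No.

By Bézout, 21452x + 1444y = 39 has integer solutions iff gcd(21452, 1444) | 39.
Euclid: 21452 = 14·1444 + 1236; 1444 = 1·1236 + 208; 1236 = 5·208 + 196; 208 = 1·196 + 12; 196 = 16·12 + 4; 12 = 3·4 + 0. gcd = 4; 39 mod 4 = 3. No.

No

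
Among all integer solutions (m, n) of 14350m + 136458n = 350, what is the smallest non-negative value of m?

gcd(14350, 136458) = 14 (Euclid: 136458 = 9·14350 + 7308; 14350 = 1·7308 + 7042; 7308 = 1·7042 + 266; 7042 = 26·266 + 126; 266 = 2·126 + 14; 126 = 9·14 + 0), and 14 | 350.
Extended Euclid: 14350·(-1027) + 136458·(108) = 14. Scale by 25: m₀ = -25675.
General solution m = m₀ + 9747t; reducing mod 9747 gives m = 3566 (and n = -375).

3566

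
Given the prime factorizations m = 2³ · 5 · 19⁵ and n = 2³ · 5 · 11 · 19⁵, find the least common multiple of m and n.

1089483560

max exponent per prime: 2³ · 5 · 11 · 19⁵ = 1089483560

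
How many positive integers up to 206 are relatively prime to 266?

84

266 = 2·7·19. Inclusion–exclusion on these primes:
206 − ⌊206/2⌋ − ⌊206/7⌋ − ⌊206/19⌋ + ⌊206/14⌋ + ⌊206/38⌋ + ⌊206/133⌋ − ⌊206/266⌋ = 84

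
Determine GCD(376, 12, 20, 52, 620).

376 = 2³ · 47; 12 = 2² · 3; 20 = 2² · 5; 52 = 2² · 13; 620 = 2² · 5 · 31
gcd takes min exponent of each prime: 2² = 4

4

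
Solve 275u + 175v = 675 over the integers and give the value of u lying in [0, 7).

5

gcd(275, 175) = 25 (Euclid: 275 = 1·175 + 100; 175 = 1·100 + 75; 100 = 1·75 + 25; 75 = 3·25 + 0), and 25 | 675.
Extended Euclid: 275·(2) + 175·(-3) = 25. Scale by 27: u₀ = 54.
General solution u = u₀ + 7t; reducing mod 7 gives u = 5 (and v = -4).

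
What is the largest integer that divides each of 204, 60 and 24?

gcd(204, 60): 204 = 3·60 + 24; 60 = 2·24 + 12; 24 = 2·12 + 0 → 12
gcd(12, 24): 24 = 2·12 + 0 → 12

12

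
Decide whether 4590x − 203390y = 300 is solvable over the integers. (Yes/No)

Yes

gcd(4590, 203390): 203390 = 44·4590 + 1430; 4590 = 3·1430 + 300; 1430 = 4·300 + 230; 300 = 1·230 + 70; 230 = 3·70 + 20; 70 = 3·20 + 10; 20 = 2·10 + 0 → 10
10 divides 300, so a solution exists.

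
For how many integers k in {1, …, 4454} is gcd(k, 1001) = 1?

1001 = 7·11·13. Inclusion–exclusion on these primes:
4454 − ⌊4454/7⌋ − ⌊4454/11⌋ − ⌊4454/13⌋ + ⌊4454/77⌋ + ⌊4454/91⌋ + ⌊4454/143⌋ − ⌊4454/1001⌋ = 3204

3204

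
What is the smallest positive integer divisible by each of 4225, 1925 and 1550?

20170150

4225 = 5² · 13²; 1925 = 5² · 7 · 11; 1550 = 2 · 5² · 31
lcm takes max exponent of each prime: 2 · 5² · 7 · 11 · 13² · 31 = 20170150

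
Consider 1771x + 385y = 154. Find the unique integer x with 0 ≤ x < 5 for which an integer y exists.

Euclid: 1771 = 4·385 + 231; 385 = 1·231 + 154; 231 = 1·154 + 77; 154 = 2·77 + 0 → gcd = 77; 154 = 77·2.
Back-substitution yields 1771·(2) + 385·(-9) = 77, so one solution is x = 2·2 = 4, y = -9·2 = -18.
Solutions in x differ by 385/77 = 5; the one in [0, 5) is 4 mod 5 = 4.

4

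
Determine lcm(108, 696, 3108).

1622376

108 = 2² · 3³; 696 = 2³ · 3 · 29; 3108 = 2² · 3 · 7 · 37
lcm takes max exponent of each prime: 2³ · 3³ · 7 · 29 · 37 = 1622376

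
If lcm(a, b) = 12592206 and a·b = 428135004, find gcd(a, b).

gcd·lcm = product, so gcd = 428135004/12592206 = 34.

34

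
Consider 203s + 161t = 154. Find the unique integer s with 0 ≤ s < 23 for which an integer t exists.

Euclid: 203 = 1·161 + 42; 161 = 3·42 + 35; 42 = 1·35 + 7; 35 = 5·7 + 0 → gcd = 7; 154 = 7·22.
Back-substitution yields 203·(4) + 161·(-5) = 7, so one solution is s = 4·22 = 88, t = -5·22 = -110.
Solutions in s differ by 161/7 = 23; the one in [0, 23) is 88 mod 23 = 19.

19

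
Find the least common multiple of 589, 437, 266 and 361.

589 = 19 · 31; 437 = 19 · 23; 266 = 2 · 7 · 19; 361 = 19²
lcm takes max exponent of each prime: 2 · 7 · 19² · 23 · 31 = 3603502

3603502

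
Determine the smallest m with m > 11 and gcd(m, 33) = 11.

Multiples of 11 above 11: 11·2, 11·3, … . Need the cofactor coprime to 33/11 = 3.
Checking s = 2, 3, … the first with gcd(s, 3) = 1 is s = 2, giving 22.

22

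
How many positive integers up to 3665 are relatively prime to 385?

2284

Prime factors of 385: 5, 7, 11. Count integers ≤ 3665 divisible by none of them.
By inclusion–exclusion: 3665 − ⌊3665/5⌋ − ⌊3665/7⌋ − ⌊3665/11⌋ + ⌊3665/35⌋ + ⌊3665/55⌋ + ⌊3665/77⌋ − ⌊3665/385⌋ = 2284.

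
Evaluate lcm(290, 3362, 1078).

290 = 2 · 5 · 29; 3362 = 2 · 41²; 1078 = 2 · 7² · 11
lcm takes max exponent of each prime: 2 · 5 · 7² · 11 · 29 · 41² = 262757110

262757110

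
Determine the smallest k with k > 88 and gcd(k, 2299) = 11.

99

2299 = 11·209. Any k with gcd(k, 2299) = 11 is a multiple of 11, say 11s, with s coprime to 209.
Need s > 88/11, so s ≥ 9. First s ≥ 9 with gcd(s, 209) = 1 is s = 9. Thus k = 11·9 = 99.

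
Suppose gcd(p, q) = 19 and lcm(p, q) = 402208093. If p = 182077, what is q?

Using pq = gcd(p,q)·lcm(p,q) = 19·402208093 = 7641953767, we get q = 7641953767/182077 = 41971.

41971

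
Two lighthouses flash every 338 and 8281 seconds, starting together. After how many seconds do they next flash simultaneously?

338 = 2 · 13²; 8281 = 7² · 13²
max exponents: 2 · 7² · 13² = 16562

16562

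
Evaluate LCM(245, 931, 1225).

23275

245 = 5 · 7²; 931 = 7² · 19; 1225 = 5² · 7²
lcm takes max exponent of each prime: 5² · 7² · 19 = 23275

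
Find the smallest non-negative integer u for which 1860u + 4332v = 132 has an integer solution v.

219

Euclid: 4332 = 2·1860 + 612; 1860 = 3·612 + 24; 612 = 25·24 + 12; 24 = 2·12 + 0 → gcd = 12; 132 = 12·11.
Back-substitution yields 1860·(-177) + 4332·(76) = 12, so one solution is u = -177·11 = -1947, v = 76·11 = 836.
Solutions in u differ by 4332/12 = 361; the one in [0, 361) is -1947 mod 361 = 219.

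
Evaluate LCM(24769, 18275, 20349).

lcm(24769, 18275) = 24769·18275/gcd = 452653475/17 = 26626675
lcm(26626675, 20349) = 26626675·20349/gcd = 541826209575/17 = 31872129975

31872129975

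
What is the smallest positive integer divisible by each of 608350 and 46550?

608350 = 2 · 5² · 23³; 46550 = 2 · 5² · 7² · 19
max exponents: 2 · 5² · 7² · 19 · 23³ = 566373850

566373850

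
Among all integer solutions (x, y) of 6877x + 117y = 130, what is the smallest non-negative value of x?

4

gcd(6877, 117) = 13 (Euclid: 6877 = 58·117 + 91; 117 = 1·91 + 26; 91 = 3·26 + 13; 26 = 2·13 + 0), and 13 | 130.
Extended Euclid: 6877·(4) + 117·(-235) = 13. Scale by 10: x₀ = 40.
General solution x = x₀ + 9t; reducing mod 9 gives x = 4 (and y = -234).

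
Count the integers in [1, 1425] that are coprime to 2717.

1132

2717 = 11·13·19. Inclusion–exclusion on these primes:
1425 − ⌊1425/11⌋ − ⌊1425/13⌋ − ⌊1425/19⌋ + ⌊1425/143⌋ + ⌊1425/209⌋ + ⌊1425/247⌋ − ⌊1425/2717⌋ = 1132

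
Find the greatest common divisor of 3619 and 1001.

77

Euclid: 3619 = 3·1001 + 616; 1001 = 1·616 + 385; 616 = 1·385 + 231; 385 = 1·231 + 154; 231 = 1·154 + 77; 154 = 2·77 + 0. Last nonzero remainder: 77.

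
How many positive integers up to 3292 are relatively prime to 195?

1621

195 = 3·5·13. Inclusion–exclusion on these primes:
3292 − ⌊3292/3⌋ − ⌊3292/5⌋ − ⌊3292/13⌋ + ⌊3292/15⌋ + ⌊3292/39⌋ + ⌊3292/65⌋ − ⌊3292/195⌋ = 1621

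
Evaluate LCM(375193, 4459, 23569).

97174987

375193 = 7² · 13 · 19 · 31; 4459 = 7³ · 13; 23569 = 7² · 13 · 37
lcm takes max exponent of each prime: 7³ · 13 · 19 · 31 · 37 = 97174987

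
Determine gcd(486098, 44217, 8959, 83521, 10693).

gcd(486098, 44217): 486098 = 10·44217 + 43928; 44217 = 1·43928 + 289; 43928 = 152·289 + 0 → 289
gcd(289, 8959): 8959 = 31·289 + 0 → 289
gcd(289, 83521): 83521 = 289·289 + 0 → 289
gcd(289, 10693): 10693 = 37·289 + 0 → 289

289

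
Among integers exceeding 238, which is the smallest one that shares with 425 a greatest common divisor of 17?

Multiples of 17 above 238: 17·15, 17·16, … . Need the cofactor coprime to 425/17 = 25.
Checking s = 15, 16, … the first with gcd(s, 25) = 1 is s = 16, giving 272.

272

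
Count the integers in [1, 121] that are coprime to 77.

77 = 7·11. Inclusion–exclusion on these primes:
121 − ⌊121/7⌋ − ⌊121/11⌋ + ⌊121/77⌋ = 94

94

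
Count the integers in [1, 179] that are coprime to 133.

Prime factors of 133: 7, 19. Count integers ≤ 179 divisible by none of them.
By inclusion–exclusion: 179 − ⌊179/7⌋ − ⌊179/19⌋ + ⌊179/133⌋ = 146.

146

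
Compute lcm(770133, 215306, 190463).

460539534

770133 = 3 · 7² · 13² · 31; 215306 = 2 · 7² · 13³; 190463 = 7² · 13² · 23
lcm takes max exponent of each prime: 2 · 3 · 7² · 13³ · 23 · 31 = 460539534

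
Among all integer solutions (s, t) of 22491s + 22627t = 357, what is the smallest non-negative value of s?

Euclid: 22627 = 1·22491 + 136; 22491 = 165·136 + 51; 136 = 2·51 + 34; 51 = 1·34 + 17; 34 = 2·17 + 0 → gcd = 17; 357 = 17·21.
Back-substitution yields 22491·(499) + 22627·(-496) = 17, so one solution is s = 499·21 = 10479, t = -496·21 = -10416.
Solutions in s differ by 22627/17 = 1331; the one in [0, 1331) is 10479 mod 1331 = 1162.

1162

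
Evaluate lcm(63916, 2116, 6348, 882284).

1177555339428

lcm(63916, 2116) = 63916·2116/gcd = 135246256/4 = 33811564
lcm(33811564, 6348) = 33811564·6348/gcd = 214635808272/2116 = 101434692
lcm(101434692, 882284) = 101434692·882284/gcd = 89494205796528/76 = 1177555339428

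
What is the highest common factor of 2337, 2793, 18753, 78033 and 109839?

gcd(2337, 2793): 2793 = 1·2337 + 456; 2337 = 5·456 + 57; 456 = 8·57 + 0 → 57
gcd(57, 18753): 18753 = 329·57 + 0 → 57
gcd(57, 78033): 78033 = 1369·57 + 0 → 57
gcd(57, 109839): 109839 = 1927·57 + 0 → 57

57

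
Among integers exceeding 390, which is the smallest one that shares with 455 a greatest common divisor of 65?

520

gcd(a, 455) = 65 forces 65 | a; write a = 65s. Then gcd(65s, 65·7) = 65·gcd(s, 7), so need gcd(s, 7) = 1.
65s > 390 gives s ≥ 7. The least s ≥ 7 coprime to 7 is 8, so a = 65·8 = 520.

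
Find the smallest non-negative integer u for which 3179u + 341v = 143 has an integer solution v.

23

Reduce mod 341: 3179u ≡ 143 (mod 341). With g = gcd(3179, 341) = 11 dividing 143, divide through: 289u ≡ 13 (mod 31).
Since gcd(289, 31) = 1, u ≡ 13·(289)⁻¹ ≡ 23 (mod 31). Smallest non-negative: 23.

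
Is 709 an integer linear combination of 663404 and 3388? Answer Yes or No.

gcd(663404, 3388): 663404 = 195·3388 + 2744; 3388 = 1·2744 + 644; 2744 = 4·644 + 168; 644 = 3·168 + 140; 168 = 1·140 + 28; 140 = 5·28 + 0 → 28
28 does not divide 709, so a solution does not exist.

No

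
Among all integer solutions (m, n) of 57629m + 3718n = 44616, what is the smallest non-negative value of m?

Euclid: 57629 = 15·3718 + 1859; 3718 = 2·1859 + 0 → gcd = 1859; 44616 = 1859·24.
Back-substitution yields 57629·(1) + 3718·(-15) = 1859, so one solution is m = 1·24 = 24, n = -15·24 = -360.
Solutions in m differ by 3718/1859 = 2; the one in [0, 2) is 24 mod 2 = 0.

0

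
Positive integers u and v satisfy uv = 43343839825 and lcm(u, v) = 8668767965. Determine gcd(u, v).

5

From gcd × lcm = uv: gcd = 43343839825 / 8668767965 = 5.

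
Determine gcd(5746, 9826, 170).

34

gcd(5746, 9826): 9826 = 1·5746 + 4080; 5746 = 1·4080 + 1666; 4080 = 2·1666 + 748; 1666 = 2·748 + 170; 748 = 4·170 + 68; 170 = 2·68 + 34; 68 = 2·34 + 0 → 34
gcd(34, 170): 170 = 5·34 + 0 → 34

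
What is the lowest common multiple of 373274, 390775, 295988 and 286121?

34891421136179300

373274 = 2 · 11 · 19² · 47; 390775 = 5² · 7² · 11 · 29; 295988 = 2² · 7 · 11 · 31²; 286121 = 11 · 19 · 37²
lcm takes max exponent of each prime: 2² · 5² · 7² · 11 · 19² · 29 · 31² · 37² · 47 = 34891421136179300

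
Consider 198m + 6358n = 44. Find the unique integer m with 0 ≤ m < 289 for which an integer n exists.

225

Euclid: 6358 = 32·198 + 22; 198 = 9·22 + 0 → gcd = 22; 44 = 22·2.
Back-substitution yields 198·(-32) + 6358·(1) = 22, so one solution is m = -32·2 = -64, n = 1·2 = 2.
Solutions in m differ by 6358/22 = 289; the one in [0, 289) is -64 mod 289 = 225.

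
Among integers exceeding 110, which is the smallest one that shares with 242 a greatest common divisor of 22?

132

gcd(a, 242) = 22 forces 22 | a; write a = 22s. Then gcd(22s, 22·11) = 22·gcd(s, 11), so need gcd(s, 11) = 1.
22s > 110 gives s ≥ 6. The least s ≥ 6 coprime to 11 is 6, so a = 22·6 = 132.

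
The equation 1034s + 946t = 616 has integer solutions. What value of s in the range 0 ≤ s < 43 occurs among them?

Euclid: 1034 = 1·946 + 88; 946 = 10·88 + 66; 88 = 1·66 + 22; 66 = 3·22 + 0 → gcd = 22; 616 = 22·28.
Back-substitution yields 1034·(11) + 946·(-12) = 22, so one solution is s = 11·28 = 308, t = -12·28 = -336.
Solutions in s differ by 946/22 = 43; the one in [0, 43) is 308 mod 43 = 7.

7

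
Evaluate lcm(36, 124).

1116

36 = 2² · 3²; 124 = 2² · 31
max exponents: 2² · 3² · 31 = 1116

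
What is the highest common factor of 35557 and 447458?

1

Euclid: 447458 = 12·35557 + 20774; 35557 = 1·20774 + 14783; 20774 = 1·14783 + 5991; 14783 = 2·5991 + 2801; 5991 = 2·2801 + 389; 2801 = 7·389 + 78; 389 = 4·78 + 77; 78 = 1·77 + 1; 77 = 77·1 + 0. Last nonzero remainder: 1.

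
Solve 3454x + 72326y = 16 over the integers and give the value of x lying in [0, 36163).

Euclid: 72326 = 20·3454 + 3246; 3454 = 1·3246 + 208; 3246 = 15·208 + 126; 208 = 1·126 + 82; 126 = 1·82 + 44; 82 = 1·44 + 38; 44 = 1·38 + 6; 38 = 6·6 + 2; 6 = 3·2 + 0 → gcd = 2; 16 = 2·8.
Back-substitution yields 3454·(11475) + 72326·(-548) = 2, so one solution is x = 11475·8 = 91800, y = -548·8 = -4384.
Solutions in x differ by 72326/2 = 36163; the one in [0, 36163) is 91800 mod 36163 = 19474.

19474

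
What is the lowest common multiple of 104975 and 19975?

gcd first: 104975 = 5·19975 + 5100; 19975 = 3·5100 + 4675; 5100 = 1·4675 + 425; 4675 = 11·425 + 0 → gcd = 425
lcm = 104975·19975/gcd = 2096875625/425 = 4933825

4933825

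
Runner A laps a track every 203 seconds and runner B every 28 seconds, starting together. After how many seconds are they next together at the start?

gcd first: 203 = 7·28 + 7; 28 = 4·7 + 0 → gcd = 7
lcm = 203·28/gcd = 5684/7 = 812

812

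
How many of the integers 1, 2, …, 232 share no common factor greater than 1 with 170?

Prime factors of 170: 2, 5, 17. Count integers ≤ 232 divisible by none of them.
By inclusion–exclusion: 232 − ⌊232/2⌋ − ⌊232/5⌋ − ⌊232/17⌋ + ⌊232/10⌋ + ⌊232/34⌋ + ⌊232/85⌋ − ⌊232/170⌋ = 87.

87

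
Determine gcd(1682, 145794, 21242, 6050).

1682 = 2 · 29²; 145794 = 2 · 3 · 11 · 47²; 21242 = 2 · 13 · 19 · 43; 6050 = 2 · 5² · 11²
gcd takes min exponent of each prime: 2 = 2

2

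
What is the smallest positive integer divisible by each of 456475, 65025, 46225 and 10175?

893487888470925

456475 = 5² · 19 · 31²; 65025 = 3² · 5² · 17²; 46225 = 5² · 43²; 10175 = 5² · 11 · 37
lcm takes max exponent of each prime: 3² · 5² · 11 · 17² · 19 · 31² · 37 · 43² = 893487888470925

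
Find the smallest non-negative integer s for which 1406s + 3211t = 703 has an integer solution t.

85

gcd(1406, 3211) = 19 (Euclid: 3211 = 2·1406 + 399; 1406 = 3·399 + 209; 399 = 1·209 + 190; 209 = 1·190 + 19; 190 = 10·19 + 0), and 19 | 703.
Extended Euclid: 1406·(16) + 3211·(-7) = 19. Scale by 37: s₀ = 592.
General solution s = s₀ + 169k; reducing mod 169 gives s = 85 (and t = -37).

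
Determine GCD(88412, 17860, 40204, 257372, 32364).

4

gcd(88412, 17860): 88412 = 4·17860 + 16972; 17860 = 1·16972 + 888; 16972 = 19·888 + 100; 888 = 8·100 + 88; 100 = 1·88 + 12; 88 = 7·12 + 4; 12 = 3·4 + 0 → 4
gcd(4, 40204): 40204 = 10051·4 + 0 → 4
gcd(4, 257372): 257372 = 64343·4 + 0 → 4
gcd(4, 32364): 32364 = 8091·4 + 0 → 4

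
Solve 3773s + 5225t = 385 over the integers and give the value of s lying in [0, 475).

320

gcd(3773, 5225) = 11 (Euclid: 5225 = 1·3773 + 1452; 3773 = 2·1452 + 869; 1452 = 1·869 + 583; 869 = 1·583 + 286; 583 = 2·286 + 11; 286 = 26·11 + 0), and 11 | 385.
Extended Euclid: 3773·(-18) + 5225·(13) = 11. Scale by 35: s₀ = -630.
General solution s = s₀ + 475k; reducing mod 475 gives s = 320 (and t = -231).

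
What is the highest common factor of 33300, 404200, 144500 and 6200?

gcd(33300, 404200): 404200 = 12·33300 + 4600; 33300 = 7·4600 + 1100; 4600 = 4·1100 + 200; 1100 = 5·200 + 100; 200 = 2·100 + 0 → 100
gcd(100, 144500): 144500 = 1445·100 + 0 → 100
gcd(100, 6200): 6200 = 62·100 + 0 → 100

100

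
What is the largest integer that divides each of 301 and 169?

1

Euclid: 301 = 1·169 + 132; 169 = 1·132 + 37; 132 = 3·37 + 21; 37 = 1·21 + 16; 21 = 1·16 + 5; 16 = 3·5 + 1; 5 = 5·1 + 0. Last nonzero remainder: 1.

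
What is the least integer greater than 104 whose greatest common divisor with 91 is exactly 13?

Multiples of 13 above 104: 13·9, 13·10, … . Need the cofactor coprime to 91/13 = 7.
Checking s = 9, 10, … the first with gcd(s, 7) = 1 is s = 9, giving 117.

117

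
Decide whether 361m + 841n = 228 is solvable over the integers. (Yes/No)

gcd(361, 841): 841 = 2·361 + 119; 361 = 3·119 + 4; 119 = 29·4 + 3; 4 = 1·3 + 1; 3 = 3·1 + 0 → 1
1 divides 228, so a solution exists.

Yes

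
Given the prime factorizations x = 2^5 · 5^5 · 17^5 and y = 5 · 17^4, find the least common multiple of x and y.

max exponent per prime: 2^5 · 5^5 · 17^5 = 141985700000

141985700000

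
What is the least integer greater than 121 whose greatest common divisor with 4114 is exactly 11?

4114 = 11·374. Any m with gcd(m, 4114) = 11 is a multiple of 11, say 11s, with s coprime to 374.
Need s > 121/11, so s ≥ 12. First s ≥ 12 with gcd(s, 374) = 1 is s = 13. Thus m = 11·13 = 143.

143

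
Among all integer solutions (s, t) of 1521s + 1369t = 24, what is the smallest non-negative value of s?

gcd(1521, 1369) = 1 (Euclid: 1521 = 1·1369 + 152; 1369 = 9·152 + 1; 152 = 152·1 + 0), and 1 | 24.
Extended Euclid: 1521·(-9) + 1369·(10) = 1. Scale by 24: s₀ = -216.
General solution s = s₀ + 1369k; reducing mod 1369 gives s = 1153 (and t = -1281).

1153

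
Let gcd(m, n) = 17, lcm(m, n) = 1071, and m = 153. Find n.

119

Using mn = gcd(m,n)·lcm(m,n) = 17·1071 = 18207, we get n = 18207/153 = 119.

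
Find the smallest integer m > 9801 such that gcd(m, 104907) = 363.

10164

104907 = 363·289. Any m with gcd(m, 104907) = 363 is a multiple of 363, say 363s, with s coprime to 289.
Need s > 9801/363, so s ≥ 28. First s ≥ 28 with gcd(s, 289) = 1 is s = 28. Thus m = 363·28 = 10164.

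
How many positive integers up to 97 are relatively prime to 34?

46

Prime factors of 34: 2, 17. Count integers ≤ 97 divisible by none of them.
By inclusion–exclusion: 97 − ⌊97/2⌋ − ⌊97/17⌋ + ⌊97/34⌋ = 46.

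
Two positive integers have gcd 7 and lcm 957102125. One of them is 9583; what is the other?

Using mn = gcd(m,n)·lcm(m,n) = 7·957102125 = 6699714875, we get n = 6699714875/9583 = 699125.

699125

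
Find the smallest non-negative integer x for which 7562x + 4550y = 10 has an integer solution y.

355

Reduce mod 4550: 7562x ≡ 10 (mod 4550). With g = gcd(7562, 4550) = 2 dividing 10, divide through: 3781x ≡ 5 (mod 2275).
Since gcd(3781, 2275) = 1, x ≡ 5·(3781)⁻¹ ≡ 355 (mod 2275). Smallest non-negative: 355.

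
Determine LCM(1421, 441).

1421 = 7² · 29; 441 = 3² · 7²
max exponents: 3² · 7² · 29 = 12789

12789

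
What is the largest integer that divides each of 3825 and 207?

9

Euclid: 3825 = 18·207 + 99; 207 = 2·99 + 9; 99 = 11·9 + 0. Last nonzero remainder: 9.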